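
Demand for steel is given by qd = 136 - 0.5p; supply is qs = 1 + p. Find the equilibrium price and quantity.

p* = 90, q* = 91

Set qd = qs: 136 - 0.5p = 1 + p.
135 = 1.5p, so p* = 90.
q* = 136 − 0.5(90) = 91.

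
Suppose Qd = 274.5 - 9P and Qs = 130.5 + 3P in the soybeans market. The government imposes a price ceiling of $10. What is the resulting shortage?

Shortage = 24

Equilibrium price would be P* = 12, so the ceiling at 10 binds.
At P = 10: Qd = 274.5 − 9(10) = 184.5, Qs = 130.5 + 3(10) = 160.5.
Shortage = 184.5 − 160.5 = 24.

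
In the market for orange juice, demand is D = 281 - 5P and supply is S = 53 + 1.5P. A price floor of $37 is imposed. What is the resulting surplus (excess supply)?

Equilibrium price would be P* = 456/13, so the floor at 37 binds.
At P = 37: D = 96, S = 108.5.
Surplus = 108.5 − 96 = 12.5.

Surplus = 12.5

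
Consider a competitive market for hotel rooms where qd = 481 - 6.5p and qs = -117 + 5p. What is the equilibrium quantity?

q* = 143

Set qd = qs: 481 - 6.5p = -117 + 5p.
598 = 11.5p, so p* = 52.
q* = 481 − 6.5(52) = 143.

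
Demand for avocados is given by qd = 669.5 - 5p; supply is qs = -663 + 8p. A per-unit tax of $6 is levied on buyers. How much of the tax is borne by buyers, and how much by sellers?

Buyers bear 48/13, sellers bear 30/13

Pre-tax equilibrium: p* = 102.5, q* = 157.
Tax on buyers shifts demand to qd = 669.5 − 5(p + 6) = 639.5 - 5p.
639.5 - 5p = -663 + 8p gives seller price ps = 2605/26; buyers pay pb = 2605/26 + 6 = 2761/26.
New quantity: q = 669.5 − 5(2761/26) = 1801/13.
Buyer burden = 2761/26 − 102.5 = 48/13; seller burden = 102.5 − 2605/26 = 30/13.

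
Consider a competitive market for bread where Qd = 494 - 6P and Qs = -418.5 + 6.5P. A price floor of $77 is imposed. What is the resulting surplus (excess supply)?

Equilibrium price would be P* = 73, so the floor at 77 binds.
At P = 77: Qd = 32, Qs = 82.
Surplus = 82 − 32 = 50.

Surplus = 50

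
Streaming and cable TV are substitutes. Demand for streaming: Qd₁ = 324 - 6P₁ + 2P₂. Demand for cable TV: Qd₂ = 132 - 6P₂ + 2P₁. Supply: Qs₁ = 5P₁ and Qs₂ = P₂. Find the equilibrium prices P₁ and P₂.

P₁ = 2532/73, P₂ = 2100/73

Market 1: 324 - 6P₁ + 2P₂ = 5P₁ → 11P₁ - 2P₂ = 324.
Market 2: 7P₂ - 2P₁ = 132.
Eliminating P₂: 7×(1) + 2×(2) gives 73P₁ = 2532, so P₁ = 2532/73.
Back-substitute into (2): P₂ = (132 + 2×2532/73) / 7 = 2100/73.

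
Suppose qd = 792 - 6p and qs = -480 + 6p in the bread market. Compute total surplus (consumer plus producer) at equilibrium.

Equilibrium: 792 - 6p = -480 + 6p gives p* = 106, q* = 156.
Demand choke price: p = 132; supply starts at p = 80.
CS = ½(132 − 106)(156) = 2028; PS = ½(106 − 80)(156) = 2028.

Total surplus = 4056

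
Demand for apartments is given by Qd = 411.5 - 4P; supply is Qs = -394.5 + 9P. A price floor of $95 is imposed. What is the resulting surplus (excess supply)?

Equilibrium price would be P* = 62, so the floor at 95 binds.
At P = 95: Qd = 31.5, Qs = 460.5.
Surplus = 460.5 − 31.5 = 429.

Surplus = 429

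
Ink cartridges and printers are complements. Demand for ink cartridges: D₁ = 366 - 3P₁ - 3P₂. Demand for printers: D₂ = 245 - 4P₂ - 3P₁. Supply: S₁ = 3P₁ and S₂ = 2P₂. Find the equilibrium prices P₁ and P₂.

P₁ = 487/9, P₂ = 124/9

Market 1: 366 - 3P₁ - 3P₂ = 3P₁ → 6P₁ + 3P₂ = 366.
Market 2: 6P₂ + 3P₁ = 245.
Eliminating P₂: 6×(1) − 3×(2) gives 27P₁ = 1461, so P₁ = 487/9.
Back-substitute into (2): P₂ = (245 − 3×487/9) / 6 = 124/9.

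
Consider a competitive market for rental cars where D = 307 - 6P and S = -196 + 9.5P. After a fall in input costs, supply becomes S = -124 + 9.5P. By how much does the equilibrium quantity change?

Original equilibrium: P* = 1006/31, Q* = 3481/31.
New equilibrium: 307 - 6P = -124 + 9.5P, so 431 = 15.5P and P' = 862/31; Q' = 307 − 6(862/31) = 4345/31.
Change in quantity: 4345/31 − 3481/31 = 864/31.

ΔQ = 864/31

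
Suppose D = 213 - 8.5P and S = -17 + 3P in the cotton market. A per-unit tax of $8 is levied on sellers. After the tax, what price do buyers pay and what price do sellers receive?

Pre-tax equilibrium: P* = 20, Q* = 43.
Tax on sellers shifts supply to S = -17 + 3(P − 8) = -41 + 3P.
213 - 8.5P = -41 + 3P gives buyer price Pb = 508/23; sellers receive Ps = 508/23 − 8 = 324/23.
New quantity: Q = 213 − 8.5(508/23) = 581/23.

Buyers pay 508/23, sellers receive 324/23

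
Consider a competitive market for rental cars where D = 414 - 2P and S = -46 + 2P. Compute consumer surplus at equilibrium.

Consumer surplus = 8464

Equilibrium: 414 - 2P = -46 + 2P gives P* = 115, Q* = 184.
Demand choke price (D = 0): P = 207.
CS = ½(207 − 115)(184) = 8464.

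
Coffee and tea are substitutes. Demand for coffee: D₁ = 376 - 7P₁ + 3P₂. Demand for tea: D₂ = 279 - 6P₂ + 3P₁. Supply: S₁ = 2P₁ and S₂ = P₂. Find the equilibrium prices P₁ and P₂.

Market 1: 376 - 7P₁ + 3P₂ = 2P₁ → 9P₁ - 3P₂ = 376.
Market 2: 7P₂ - 3P₁ = 279.
Eliminating P₂: 7×(1) + 3×(2) gives 54P₁ = 3469, so P₁ = 3469/54.
Back-substitute into (2): P₂ = (279 + 3×3469/54) / 7 = 1213/18.

P₁ = 3469/54, P₂ = 1213/18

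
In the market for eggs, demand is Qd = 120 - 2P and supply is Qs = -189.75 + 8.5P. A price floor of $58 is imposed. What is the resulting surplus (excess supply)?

Equilibrium price would be P* = 29.5, so the floor at 58 binds.
At P = 58: Qd = 4, Qs = 303.25.
Surplus = 303.25 − 4 = 299.25.

Surplus = 299.25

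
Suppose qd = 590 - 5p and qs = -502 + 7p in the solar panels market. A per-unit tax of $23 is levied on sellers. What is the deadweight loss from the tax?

Pre-tax equilibrium: p* = 91, q* = 135.
Tax on sellers shifts supply to qs = -502 + 7(p − 23) = -663 + 7p.
590 - 5p = -663 + 7p gives buyer price pb = 1253/12; sellers receive ps = 1253/12 − 23 = 977/12.
New quantity: q = 590 − 5(1253/12) = 815/12.
DWL = ½ × 23 × (135 − 815/12) = 18515/24.

Deadweight loss = 18515/24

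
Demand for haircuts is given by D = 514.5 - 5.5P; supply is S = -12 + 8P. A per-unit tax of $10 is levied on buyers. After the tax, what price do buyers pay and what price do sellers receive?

Buyers pay 1213/27, sellers receive 943/27

Pre-tax equilibrium: P* = 39, Q* = 300.
Tax on buyers shifts demand to D = 514.5 − 5.5(P + 10) = 459.5 - 5.5P.
459.5 - 5.5P = -12 + 8P gives seller price Ps = 943/27; buyers pay Pb = 943/27 + 10 = 1213/27.
New quantity: Q = 514.5 − 5.5(1213/27) = 7220/27.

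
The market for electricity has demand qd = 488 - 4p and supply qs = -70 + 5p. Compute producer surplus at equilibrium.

Equilibrium: 488 - 4p = -70 + 5p gives p* = 62, q* = 240.
Supply starts at p = 14 (where qs = 0).
PS = ½(62 − 14)(240) = 5760.

Producer surplus = 5760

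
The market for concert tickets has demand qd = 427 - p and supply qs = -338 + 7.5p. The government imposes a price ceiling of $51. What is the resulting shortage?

Shortage = 331.5

Equilibrium price would be p* = 90, so the ceiling at 51 binds.
At p = 51: qd = 427 − 1(51) = 376, qs = -338 + 7.5(51) = 44.5.
Shortage = 376 − 44.5 = 331.5.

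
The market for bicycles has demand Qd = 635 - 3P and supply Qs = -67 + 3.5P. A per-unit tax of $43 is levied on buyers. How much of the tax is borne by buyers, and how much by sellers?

Buyers bear 301/13, sellers bear 258/13

Pre-tax equilibrium: P* = 108, Q* = 311.
Tax on buyers shifts demand to Qd = 635 − 3(P + 43) = 506 - 3P.
506 - 3P = -67 + 3.5P gives seller price Ps = 1146/13; buyers pay Pb = 1146/13 + 43 = 1705/13.
New quantity: Q = 635 − 3(1705/13) = 3140/13.
Buyer burden = 1705/13 − 108 = 301/13; seller burden = 108 − 1146/13 = 258/13.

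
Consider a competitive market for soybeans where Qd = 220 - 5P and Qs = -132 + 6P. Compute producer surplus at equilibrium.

Producer surplus = 300

Equilibrium: 220 - 5P = -132 + 6P gives P* = 32, Q* = 60.
Supply starts at P = 22 (where Qs = 0).
PS = ½(32 − 22)(60) = 300.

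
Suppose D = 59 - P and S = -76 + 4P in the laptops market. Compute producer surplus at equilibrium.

Equilibrium: 59 - P = -76 + 4P gives P* = 27, Q* = 32.
Supply starts at P = 19 (where S = 0).
PS = ½(27 − 19)(32) = 128.

Producer surplus = 128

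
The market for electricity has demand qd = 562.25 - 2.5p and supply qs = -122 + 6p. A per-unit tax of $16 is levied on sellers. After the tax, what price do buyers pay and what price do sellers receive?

Buyers pay 3121/34, sellers receive 2577/34

Pre-tax equilibrium: p* = 80.5, q* = 361.
Tax on sellers shifts supply to qs = -122 + 6(p − 16) = -218 + 6p.
562.25 - 2.5p = -218 + 6p gives buyer price pb = 3121/34; sellers receive ps = 3121/34 − 16 = 2577/34.
New quantity: q = 562.25 − 2.5(3121/34) = 5657/17.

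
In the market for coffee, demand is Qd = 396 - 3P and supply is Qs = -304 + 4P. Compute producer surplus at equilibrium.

Equilibrium: 396 - 3P = -304 + 4P gives P* = 100, Q* = 96.
Supply starts at P = 76 (where Qs = 0).
PS = ½(100 − 76)(96) = 1152.

Producer surplus = 1152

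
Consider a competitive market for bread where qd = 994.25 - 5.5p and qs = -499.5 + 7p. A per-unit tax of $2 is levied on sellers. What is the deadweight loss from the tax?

Pre-tax equilibrium: p* = 119.5, q* = 337.
Tax on sellers shifts supply to qs = -499.5 + 7(p − 2) = -513.5 + 7p.
994.25 - 5.5p = -513.5 + 7p gives buyer price pb = 120.62; sellers receive ps = 120.62 − 2 = 118.62.
New quantity: q = 994.25 − 5.5(120.62) = 330.84.
DWL = ½ × 2 × (337 − 330.84) = 6.16.

Deadweight loss = 6.16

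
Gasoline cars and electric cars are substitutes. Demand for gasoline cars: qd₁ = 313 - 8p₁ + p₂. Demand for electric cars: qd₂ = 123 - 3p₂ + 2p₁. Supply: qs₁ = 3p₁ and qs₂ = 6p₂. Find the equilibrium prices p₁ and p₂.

Market 1: 313 - 8p₁ + p₂ = 3p₁ → 11p₁ - p₂ = 313.
Market 2: 9p₂ - 2p₁ = 123.
Eliminating p₂: 9×(1) + 1×(2) gives 97p₁ = 2940, so p₁ = 2940/97.
Back-substitute into (2): p₂ = (123 + 2×2940/97) / 9 = 1979/97.

p₁ = 2940/97, p₂ = 1979/97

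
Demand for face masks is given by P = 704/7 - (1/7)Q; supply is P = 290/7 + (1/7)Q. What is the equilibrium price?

Set the two price expressions equal: 704/7 - (1/7)Q = 290/7 + (1/7)Q.
414/7 = (2/7)Q, so Q* = 207.
P* = 704/7 − (1/7)(207) = 71.

P* = 71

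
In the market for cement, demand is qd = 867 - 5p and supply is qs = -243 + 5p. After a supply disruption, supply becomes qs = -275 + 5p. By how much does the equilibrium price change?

Original equilibrium: p* = 111, q* = 312.
New equilibrium: 867 - 5p = -275 + 5p, so 1142 = 10p and p' = 114.2; q' = 867 − 5(114.2) = 296.
Change in price: 114.2 − 111 = 3.2.

Δp = 3.2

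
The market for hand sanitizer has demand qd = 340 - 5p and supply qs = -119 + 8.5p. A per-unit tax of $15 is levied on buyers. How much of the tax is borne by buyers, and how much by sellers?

Buyers bear 85/9, sellers bear 50/9

Pre-tax equilibrium: p* = 34, q* = 170.
Tax on buyers shifts demand to qd = 340 − 5(p + 15) = 265 - 5p.
265 - 5p = -119 + 8.5p gives seller price ps = 256/9; buyers pay pb = 256/9 + 15 = 391/9.
New quantity: q = 340 − 5(391/9) = 1105/9.
Buyer burden = 391/9 − 34 = 85/9; seller burden = 34 − 256/9 = 50/9.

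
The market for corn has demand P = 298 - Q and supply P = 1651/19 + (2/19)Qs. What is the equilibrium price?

P* = 107

Set the two price expressions equal: 298 - Q = 1651/19 + (2/19)Q.
4011/19 = (21/19)Q, so Q* = 191.
P* = 298 − (1)(191) = 107.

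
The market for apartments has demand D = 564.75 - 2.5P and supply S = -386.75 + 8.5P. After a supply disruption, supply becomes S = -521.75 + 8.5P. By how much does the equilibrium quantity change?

Original equilibrium: P* = 86.5, Q* = 348.5.
New equilibrium: 564.75 - 2.5P = -521.75 + 8.5P, so 1086.5 = 11P and P' = 2173/22; Q' = 564.75 − 2.5(2173/22) = 3496/11.
Change in quantity: 3496/11 − 348.5 = -675/22.

ΔQ = -675/22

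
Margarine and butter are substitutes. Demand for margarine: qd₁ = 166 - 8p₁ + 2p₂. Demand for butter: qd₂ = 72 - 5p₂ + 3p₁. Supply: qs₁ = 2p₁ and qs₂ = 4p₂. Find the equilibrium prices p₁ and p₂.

p₁ = 19.5, p₂ = 14.5

Market 1: 166 - 8p₁ + 2p₂ = 2p₁ → 10p₁ - 2p₂ = 166.
Market 2: 9p₂ - 3p₁ = 72.
Eliminating p₂: 9×(1) + 2×(2) gives 84p₁ = 1638, so p₁ = 19.5.
Back-substitute into (2): p₂ = (72 + 3×19.5) / 9 = 14.5.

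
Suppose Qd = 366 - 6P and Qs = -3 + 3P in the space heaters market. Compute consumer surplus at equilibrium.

Equilibrium: 366 - 6P = -3 + 3P gives P* = 41, Q* = 120.
Demand choke price (Qd = 0): P = 61.
CS = ½(61 − 41)(120) = 1200.

Consumer surplus = 1200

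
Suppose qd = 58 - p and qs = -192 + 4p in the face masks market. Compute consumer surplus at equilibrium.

Equilibrium: 58 - p = -192 + 4p gives p* = 50, q* = 8.
Demand choke price (qd = 0): p = 58.
CS = ½(58 − 50)(8) = 32.

Consumer surplus = 32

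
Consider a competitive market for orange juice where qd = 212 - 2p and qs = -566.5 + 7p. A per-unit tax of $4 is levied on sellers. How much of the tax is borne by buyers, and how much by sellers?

Pre-tax equilibrium: p* = 86.5, q* = 39.
Tax on sellers shifts supply to qs = -566.5 + 7(p − 4) = -594.5 + 7p.
212 - 2p = -594.5 + 7p gives buyer price pb = 1613/18; sellers receive ps = 1613/18 − 4 = 1541/18.
New quantity: q = 212 − 2(1613/18) = 295/9.
Buyer burden = 1613/18 − 86.5 = 28/9; seller burden = 86.5 − 1541/18 = 8/9.

Buyers bear 28/9, sellers bear 8/9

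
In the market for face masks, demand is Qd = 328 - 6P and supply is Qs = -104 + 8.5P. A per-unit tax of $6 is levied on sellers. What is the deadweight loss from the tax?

Deadweight loss = 1836/29

Pre-tax equilibrium: P* = 864/29, Q* = 4328/29.
Tax on sellers shifts supply to Qs = -104 + 8.5(P − 6) = -155 + 8.5P.
328 - 6P = -155 + 8.5P gives buyer price Pb = 966/29; sellers receive Ps = 966/29 − 6 = 792/29.
New quantity: Q = 328 − 6(966/29) = 3716/29.
DWL = ½ × 6 × (4328/29 − 3716/29) = 1836/29.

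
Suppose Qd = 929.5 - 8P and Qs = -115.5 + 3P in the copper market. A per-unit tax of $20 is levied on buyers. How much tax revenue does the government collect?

Pre-tax equilibrium: P* = 95, Q* = 169.5.
Tax on buyers shifts demand to Qd = 929.5 − 8(P + 20) = 769.5 - 8P.
769.5 - 8P = -115.5 + 3P gives seller price Ps = 885/11; buyers pay Pb = 885/11 + 20 = 1105/11.
New quantity: Q = 929.5 − 8(1105/11) = 2769/22.
Revenue = 20 × 2769/22 = 27690/11.

Tax revenue = 27690/11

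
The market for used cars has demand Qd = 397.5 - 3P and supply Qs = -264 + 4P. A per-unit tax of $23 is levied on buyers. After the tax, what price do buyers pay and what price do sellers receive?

Buyers pay 1507/14, sellers receive 1185/14

Pre-tax equilibrium: P* = 94.5, Q* = 114.
Tax on buyers shifts demand to Qd = 397.5 − 3(P + 23) = 328.5 - 3P.
328.5 - 3P = -264 + 4P gives seller price Ps = 1185/14; buyers pay Pb = 1185/14 + 23 = 1507/14.
New quantity: Q = 397.5 − 3(1507/14) = 522/7.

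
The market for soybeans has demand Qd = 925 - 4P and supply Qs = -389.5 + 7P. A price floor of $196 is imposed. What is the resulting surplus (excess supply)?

Equilibrium price would be P* = 119.5, so the floor at 196 binds.
At P = 196: Qd = 141, Qs = 982.5.
Surplus = 982.5 − 141 = 841.5.

Surplus = 841.5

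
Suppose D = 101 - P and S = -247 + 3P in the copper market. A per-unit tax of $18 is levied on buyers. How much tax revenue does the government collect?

Tax revenue = 9

Pre-tax equilibrium: P* = 87, Q* = 14.
Tax on buyers shifts demand to D = 101 − 1(P + 18) = 83 - P.
83 - P = -247 + 3P gives seller price Ps = 82.5; buyers pay Pb = 82.5 + 18 = 100.5.
New quantity: Q = 101 − 1(100.5) = 0.5.
Revenue = 18 × 0.5 = 9.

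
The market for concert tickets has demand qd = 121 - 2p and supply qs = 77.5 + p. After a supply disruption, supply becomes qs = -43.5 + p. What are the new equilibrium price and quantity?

Original equilibrium: p* = 14.5, q* = 92.
New equilibrium: 121 - 2p = -43.5 + p, so 164.5 = 3p and p' = 329/6; q' = 121 − 2(329/6) = 34/3.

p' = 329/6, q' = 34/3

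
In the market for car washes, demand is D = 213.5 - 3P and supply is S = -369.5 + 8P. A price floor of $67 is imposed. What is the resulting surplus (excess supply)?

Equilibrium price would be P* = 53, so the floor at 67 binds.
At P = 67: D = 12.5, S = 166.5.
Surplus = 166.5 − 12.5 = 154.

Surplus = 154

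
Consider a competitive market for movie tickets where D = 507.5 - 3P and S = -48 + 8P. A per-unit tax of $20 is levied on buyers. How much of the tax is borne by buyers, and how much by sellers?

Pre-tax equilibrium: P* = 50.5, Q* = 356.
Tax on buyers shifts demand to D = 507.5 − 3(P + 20) = 447.5 - 3P.
447.5 - 3P = -48 + 8P gives seller price Ps = 991/22; buyers pay Pb = 991/22 + 20 = 1431/22.
New quantity: Q = 507.5 − 3(1431/22) = 3436/11.
Buyer burden = 1431/22 − 50.5 = 160/11; seller burden = 50.5 − 991/22 = 60/11.

Buyers bear 160/11, sellers bear 60/11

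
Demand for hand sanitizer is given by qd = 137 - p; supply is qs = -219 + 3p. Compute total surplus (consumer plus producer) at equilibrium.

Total surplus = 1536

Equilibrium: 137 - p = -219 + 3p gives p* = 89, q* = 48.
Demand choke price: p = 137; supply starts at p = 73.
CS = ½(137 − 89)(48) = 1152; PS = ½(89 − 73)(48) = 384.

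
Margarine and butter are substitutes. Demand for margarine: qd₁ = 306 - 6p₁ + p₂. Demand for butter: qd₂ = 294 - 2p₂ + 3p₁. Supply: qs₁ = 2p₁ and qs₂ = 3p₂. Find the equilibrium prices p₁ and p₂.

Market 1: 306 - 6p₁ + p₂ = 2p₁ → 8p₁ - p₂ = 306.
Market 2: 5p₂ - 3p₁ = 294.
Eliminating p₂: 5×(1) + 1×(2) gives 37p₁ = 1824, so p₁ = 1824/37.
Back-substitute into (2): p₂ = (294 + 3×1824/37) / 5 = 3270/37.

p₁ = 1824/37, p₂ = 3270/37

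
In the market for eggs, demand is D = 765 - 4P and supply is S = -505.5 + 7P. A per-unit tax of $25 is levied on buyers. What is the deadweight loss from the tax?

Deadweight loss = 8750/11

Pre-tax equilibrium: P* = 115.5, Q* = 303.
Tax on buyers shifts demand to D = 765 − 4(P + 25) = 665 - 4P.
665 - 4P = -505.5 + 7P gives seller price Ps = 2341/22; buyers pay Pb = 2341/22 + 25 = 2891/22.
New quantity: Q = 765 − 4(2891/22) = 2633/11.
DWL = ½ × 25 × (303 − 2633/11) = 8750/11.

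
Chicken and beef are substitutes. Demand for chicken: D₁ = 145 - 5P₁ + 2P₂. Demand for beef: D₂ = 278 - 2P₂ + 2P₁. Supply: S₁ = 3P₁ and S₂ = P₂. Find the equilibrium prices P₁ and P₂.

Market 1: 145 - 5P₁ + 2P₂ = 3P₁ → 8P₁ - 2P₂ = 145.
Market 2: 3P₂ - 2P₁ = 278.
Eliminating P₂: 3×(1) + 2×(2) gives 20P₁ = 991, so P₁ = 49.55.
Back-substitute into (2): P₂ = (278 + 2×49.55) / 3 = 125.7.

P₁ = 49.55, P₂ = 125.7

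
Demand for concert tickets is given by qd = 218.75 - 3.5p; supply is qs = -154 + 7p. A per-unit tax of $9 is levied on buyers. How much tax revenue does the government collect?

Tax revenue = 661.5

Pre-tax equilibrium: p* = 35.5, q* = 94.5.
Tax on buyers shifts demand to qd = 218.75 − 3.5(p + 9) = 187.25 - 3.5p.
187.25 - 3.5p = -154 + 7p gives seller price ps = 32.5; buyers pay pb = 32.5 + 9 = 41.5.
New quantity: q = 218.75 − 3.5(41.5) = 73.5.
Revenue = 9 × 73.5 = 661.5.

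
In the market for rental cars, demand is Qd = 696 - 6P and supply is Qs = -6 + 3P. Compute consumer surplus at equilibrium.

Consumer surplus = 4332

Equilibrium: 696 - 6P = -6 + 3P gives P* = 78, Q* = 228.
Demand choke price (Qd = 0): P = 116.
CS = ½(116 − 78)(228) = 4332.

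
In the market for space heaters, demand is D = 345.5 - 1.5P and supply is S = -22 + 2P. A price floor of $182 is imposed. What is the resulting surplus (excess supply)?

Equilibrium price would be P* = 105, so the floor at 182 binds.
At P = 182: D = 72.5, S = 342.
Surplus = 342 − 72.5 = 269.5.

Surplus = 269.5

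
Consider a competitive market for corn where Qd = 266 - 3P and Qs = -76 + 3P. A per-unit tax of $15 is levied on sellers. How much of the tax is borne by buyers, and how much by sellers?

Buyers bear $7.5, sellers bear $7.5

Pre-tax equilibrium: P* = 57, Q* = 95.
Tax on sellers shifts supply to Qs = -76 + 3(P − 15) = -121 + 3P.
266 - 3P = -121 + 3P gives buyer price Pb = 64.5; sellers receive Ps = 64.5 − 15 = 49.5.
New quantity: Q = 266 − 3(64.5) = 72.5.
Buyer burden = 64.5 − 57 = 7.5; seller burden = 57 − 49.5 = 7.5.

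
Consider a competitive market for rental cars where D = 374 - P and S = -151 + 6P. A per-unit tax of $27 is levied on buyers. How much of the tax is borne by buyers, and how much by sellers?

Pre-tax equilibrium: P* = 75, Q* = 299.
Tax on buyers shifts demand to D = 374 − 1(P + 27) = 347 - P.
347 - P = -151 + 6P gives seller price Ps = 498/7; buyers pay Pb = 498/7 + 27 = 687/7.
New quantity: Q = 374 − 1(687/7) = 1931/7.
Buyer burden = 687/7 − 75 = 162/7; seller burden = 75 − 498/7 = 27/7.

Buyers bear 162/7, sellers bear 27/7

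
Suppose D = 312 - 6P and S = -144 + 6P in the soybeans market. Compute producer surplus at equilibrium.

Producer surplus = 588

Equilibrium: 312 - 6P = -144 + 6P gives P* = 38, Q* = 84.
Supply starts at P = 24 (where S = 0).
PS = ½(38 − 24)(84) = 588.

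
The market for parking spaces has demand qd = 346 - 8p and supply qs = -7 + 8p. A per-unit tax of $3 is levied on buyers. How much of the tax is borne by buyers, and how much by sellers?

Pre-tax equilibrium: p* = 22.0625, q* = 169.5.
Tax on buyers shifts demand to qd = 346 − 8(p + 3) = 322 - 8p.
322 - 8p = -7 + 8p gives seller price ps = 20.5625; buyers pay pb = 20.5625 + 3 = 23.5625.
New quantity: q = 346 − 8(23.5625) = 157.5.
Buyer burden = 23.5625 − 22.0625 = 1.5; seller burden = 22.0625 − 20.5625 = 1.5.

Buyers bear $1.5, sellers bear $1.5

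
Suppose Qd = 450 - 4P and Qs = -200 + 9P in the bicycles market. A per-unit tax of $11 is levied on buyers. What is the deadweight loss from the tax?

Deadweight loss = 2178/13

Pre-tax equilibrium: P* = 50, Q* = 250.
Tax on buyers shifts demand to Qd = 450 − 4(P + 11) = 406 - 4P.
406 - 4P = -200 + 9P gives seller price Ps = 606/13; buyers pay Pb = 606/13 + 11 = 749/13.
New quantity: Q = 450 − 4(749/13) = 2854/13.
DWL = ½ × 11 × (250 − 2854/13) = 2178/13.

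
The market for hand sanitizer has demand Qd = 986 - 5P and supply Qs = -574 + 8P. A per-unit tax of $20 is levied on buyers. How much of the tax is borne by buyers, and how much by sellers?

Buyers bear 160/13, sellers bear 100/13

Pre-tax equilibrium: P* = 120, Q* = 386.
Tax on buyers shifts demand to Qd = 986 − 5(P + 20) = 886 - 5P.
886 - 5P = -574 + 8P gives seller price Ps = 1460/13; buyers pay Pb = 1460/13 + 20 = 1720/13.
New quantity: Q = 986 − 5(1720/13) = 4218/13.
Buyer burden = 1720/13 − 120 = 160/13; seller burden = 120 − 1460/13 = 100/13.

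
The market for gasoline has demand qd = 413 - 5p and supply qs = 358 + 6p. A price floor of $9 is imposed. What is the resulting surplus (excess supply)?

Equilibrium price would be p* = 5, so the floor at 9 binds.
At p = 9: qd = 368, qs = 412.
Surplus = 412 − 368 = 44.

Surplus = 44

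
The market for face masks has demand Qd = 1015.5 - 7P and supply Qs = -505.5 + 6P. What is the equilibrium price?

Set Qd = Qs: 1015.5 - 7P = -505.5 + 6P.
1521 = 13P, so P* = 117.
Q* = 1015.5 − 7(117) = 196.5.

P* = 117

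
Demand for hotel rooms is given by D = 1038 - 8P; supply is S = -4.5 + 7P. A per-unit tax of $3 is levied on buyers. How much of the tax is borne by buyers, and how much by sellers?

Buyers bear $1.4, sellers bear $1.6

Pre-tax equilibrium: P* = 69.5, Q* = 482.
Tax on buyers shifts demand to D = 1038 − 8(P + 3) = 1014 - 8P.
1014 - 8P = -4.5 + 7P gives seller price Ps = 67.9; buyers pay Pb = 67.9 + 3 = 70.9.
New quantity: Q = 1038 − 8(70.9) = 470.8.
Buyer burden = 70.9 − 69.5 = 1.4; seller burden = 69.5 − 67.9 = 1.6.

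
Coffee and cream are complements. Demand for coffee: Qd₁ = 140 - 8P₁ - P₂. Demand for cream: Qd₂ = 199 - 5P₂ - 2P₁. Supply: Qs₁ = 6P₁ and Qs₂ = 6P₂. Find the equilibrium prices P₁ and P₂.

Market 1: 140 - 8P₁ - P₂ = 6P₁ → 14P₁ + P₂ = 140.
Market 2: 11P₂ + 2P₁ = 199.
Eliminating P₂: 11×(1) − 1×(2) gives 152P₁ = 1341, so P₁ = 1341/152.
Back-substitute into (2): P₂ = (199 − 2×1341/152) / 11 = 1253/76.

P₁ = 1341/152, P₂ = 1253/76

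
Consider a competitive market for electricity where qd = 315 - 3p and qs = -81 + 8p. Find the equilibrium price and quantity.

Set qd = qs: 315 - 3p = -81 + 8p.
396 = 11p, so p* = 36.
q* = 315 − 3(36) = 207.

p* = 36, q* = 207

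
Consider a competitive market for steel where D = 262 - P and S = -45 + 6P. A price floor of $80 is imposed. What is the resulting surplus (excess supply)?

Equilibrium price would be P* = 307/7, so the floor at 80 binds.
At P = 80: D = 182, S = 435.
Surplus = 435 − 182 = 253.

Surplus = 253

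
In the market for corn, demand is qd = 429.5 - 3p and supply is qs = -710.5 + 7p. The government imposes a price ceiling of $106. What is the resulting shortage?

Shortage = 80

Equilibrium price would be p* = 114, so the ceiling at 106 binds.
At p = 106: qd = 429.5 − 3(106) = 111.5, qs = -710.5 + 7(106) = 31.5.
Shortage = 111.5 − 31.5 = 80.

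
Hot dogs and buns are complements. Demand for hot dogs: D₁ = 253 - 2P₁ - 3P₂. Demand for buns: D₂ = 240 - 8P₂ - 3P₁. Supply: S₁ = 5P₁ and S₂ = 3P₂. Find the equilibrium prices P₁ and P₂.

Market 1: 253 - 2P₁ - 3P₂ = 5P₁ → 7P₁ + 3P₂ = 253.
Market 2: 11P₂ + 3P₁ = 240.
Eliminating P₂: 11×(1) − 3×(2) gives 68P₁ = 2063, so P₁ = 2063/68.
Back-substitute into (2): P₂ = (240 − 3×2063/68) / 11 = 921/68.

P₁ = 2063/68, P₂ = 921/68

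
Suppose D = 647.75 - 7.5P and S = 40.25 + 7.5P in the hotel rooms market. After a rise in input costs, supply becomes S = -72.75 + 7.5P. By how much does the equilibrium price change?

ΔP = 113/15

Original equilibrium: P* = 40.5, Q* = 344.
New equilibrium: 647.75 - 7.5P = -72.75 + 7.5P, so 720.5 = 15P and P' = 1441/30; Q' = 647.75 − 7.5(1441/30) = 287.5.
Change in price: 1441/30 − 40.5 = 113/15.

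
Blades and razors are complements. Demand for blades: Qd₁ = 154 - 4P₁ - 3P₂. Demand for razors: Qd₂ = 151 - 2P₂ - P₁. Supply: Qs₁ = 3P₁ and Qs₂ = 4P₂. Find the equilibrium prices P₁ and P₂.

Market 1: 154 - 4P₁ - 3P₂ = 3P₁ → 7P₁ + 3P₂ = 154.
Market 2: 6P₂ + P₁ = 151.
Eliminating P₂: 6×(1) − 3×(2) gives 39P₁ = 471, so P₁ = 157/13.
Back-substitute into (2): P₂ = (151 − 1×157/13) / 6 = 301/13.

P₁ = 157/13, P₂ = 301/13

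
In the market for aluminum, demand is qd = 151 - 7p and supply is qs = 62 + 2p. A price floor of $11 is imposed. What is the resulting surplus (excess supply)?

Surplus = 10

Equilibrium price would be p* = 89/9, so the floor at 11 binds.
At p = 11: qd = 74, qs = 84.
Surplus = 84 − 74 = 10.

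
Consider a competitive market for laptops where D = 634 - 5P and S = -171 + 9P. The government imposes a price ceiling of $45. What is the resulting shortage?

Equilibrium price would be P* = 57.5, so the ceiling at 45 binds.
At P = 45: D = 634 − 5(45) = 409, S = -171 + 9(45) = 234.
Shortage = 409 − 234 = 175.

Shortage = 175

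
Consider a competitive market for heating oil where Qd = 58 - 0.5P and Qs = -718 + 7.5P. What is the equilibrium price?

P* = 97

Set Qd = Qs: 58 - 0.5P = -718 + 7.5P.
776 = 8P, so P* = 97.
Q* = 58 − 0.5(97) = 9.5.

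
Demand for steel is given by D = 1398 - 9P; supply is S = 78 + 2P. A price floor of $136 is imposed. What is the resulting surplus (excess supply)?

Equilibrium price would be P* = 120, so the floor at 136 binds.
At P = 136: D = 174, S = 350.
Surplus = 350 − 174 = 176.

Surplus = 176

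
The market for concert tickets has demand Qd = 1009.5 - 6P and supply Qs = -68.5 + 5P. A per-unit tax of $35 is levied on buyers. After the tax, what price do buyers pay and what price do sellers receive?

Pre-tax equilibrium: P* = 98, Q* = 421.5.
Tax on buyers shifts demand to Qd = 1009.5 − 6(P + 35) = 799.5 - 6P.
799.5 - 6P = -68.5 + 5P gives seller price Ps = 868/11; buyers pay Pb = 868/11 + 35 = 1253/11.
New quantity: Q = 1009.5 − 6(1253/11) = 7173/22.

Buyers pay 1253/11, sellers receive 868/11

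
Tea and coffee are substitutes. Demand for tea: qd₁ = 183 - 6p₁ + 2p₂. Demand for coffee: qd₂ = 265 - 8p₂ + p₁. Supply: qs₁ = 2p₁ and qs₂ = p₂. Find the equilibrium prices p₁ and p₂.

p₁ = 31.1, p₂ = 32.9

Market 1: 183 - 6p₁ + 2p₂ = 2p₁ → 8p₁ - 2p₂ = 183.
Market 2: 9p₂ - p₁ = 265.
Eliminating p₂: 9×(1) + 2×(2) gives 70p₁ = 2177, so p₁ = 31.1.
Back-substitute into (2): p₂ = (265 + 1×31.1) / 9 = 32.9.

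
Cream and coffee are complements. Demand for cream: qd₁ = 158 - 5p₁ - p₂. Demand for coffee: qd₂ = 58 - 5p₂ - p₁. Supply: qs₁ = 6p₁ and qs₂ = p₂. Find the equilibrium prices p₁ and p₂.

p₁ = 178/13, p₂ = 96/13

Market 1: 158 - 5p₁ - p₂ = 6p₁ → 11p₁ + p₂ = 158.
Market 2: 6p₂ + p₁ = 58.
Eliminating p₂: 6×(1) − 1×(2) gives 65p₁ = 890, so p₁ = 178/13.
Back-substitute into (2): p₂ = (58 − 1×178/13) / 6 = 96/13.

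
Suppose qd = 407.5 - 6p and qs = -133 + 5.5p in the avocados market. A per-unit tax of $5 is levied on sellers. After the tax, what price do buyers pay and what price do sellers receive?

Pre-tax equilibrium: p* = 47, q* = 125.5.
Tax on sellers shifts supply to qs = -133 + 5.5(p − 5) = -160.5 + 5.5p.
407.5 - 6p = -160.5 + 5.5p gives buyer price pb = 1136/23; sellers receive ps = 1136/23 − 5 = 1021/23.
New quantity: q = 407.5 − 6(1136/23) = 5113/46.

Buyers pay 1136/23, sellers receive 1021/23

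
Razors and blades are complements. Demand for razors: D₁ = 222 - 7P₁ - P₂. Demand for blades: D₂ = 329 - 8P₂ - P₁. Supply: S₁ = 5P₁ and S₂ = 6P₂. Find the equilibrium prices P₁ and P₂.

Market 1: 222 - 7P₁ - P₂ = 5P₁ → 12P₁ + P₂ = 222.
Market 2: 14P₂ + P₁ = 329.
Eliminating P₂: 14×(1) − 1×(2) gives 167P₁ = 2779, so P₁ = 2779/167.
Back-substitute into (2): P₂ = (329 − 1×2779/167) / 14 = 3726/167.

P₁ = 2779/167, P₂ = 3726/167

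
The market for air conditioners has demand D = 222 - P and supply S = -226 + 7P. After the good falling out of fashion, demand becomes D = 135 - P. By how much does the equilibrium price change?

Original equilibrium: P* = 56, Q* = 166.
New equilibrium: 135 - P = -226 + 7P, so 361 = 8P and P' = 45.125; Q' = 135 − 1(45.125) = 89.875.
Change in price: 45.125 − 56 = -10.875.

ΔP = -10.875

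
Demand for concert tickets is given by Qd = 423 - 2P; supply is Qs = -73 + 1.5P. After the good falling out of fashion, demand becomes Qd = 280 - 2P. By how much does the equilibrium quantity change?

Original equilibrium: P* = 992/7, Q* = 977/7.
New equilibrium: 280 - 2P = -73 + 1.5P, so 353 = 3.5P and P' = 706/7; Q' = 280 − 2(706/7) = 548/7.
Change in quantity: 548/7 − 977/7 = -429/7.

ΔQ = -429/7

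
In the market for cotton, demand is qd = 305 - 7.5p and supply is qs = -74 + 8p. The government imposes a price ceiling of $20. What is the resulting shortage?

Equilibrium price would be p* = 758/31, so the ceiling at 20 binds.
At p = 20: qd = 305 − 7.5(20) = 155, qs = -74 + 8(20) = 86.
Shortage = 155 − 86 = 69.

Shortage = 69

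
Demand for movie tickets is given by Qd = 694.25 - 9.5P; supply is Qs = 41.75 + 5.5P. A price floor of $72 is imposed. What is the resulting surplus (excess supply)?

Surplus = 427.5

Equilibrium price would be P* = 43.5, so the floor at 72 binds.
At P = 72: Qd = 10.25, Qs = 437.75.
Surplus = 437.75 − 10.25 = 427.5.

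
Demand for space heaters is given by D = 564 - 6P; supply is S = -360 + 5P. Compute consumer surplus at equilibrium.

Equilibrium: 564 - 6P = -360 + 5P gives P* = 84, Q* = 60.
Demand choke price (D = 0): P = 94.
CS = ½(94 − 84)(60) = 300.

Consumer surplus = 300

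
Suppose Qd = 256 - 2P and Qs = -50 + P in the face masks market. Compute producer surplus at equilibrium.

Producer surplus = 1352

Equilibrium: 256 - 2P = -50 + P gives P* = 102, Q* = 52.
Supply starts at P = 50 (where Qs = 0).
PS = ½(102 − 50)(52) = 1352.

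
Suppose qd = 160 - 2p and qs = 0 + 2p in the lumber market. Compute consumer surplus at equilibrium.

Equilibrium: 160 - 2p = 0 + 2p gives p* = 40, q* = 80.
Demand choke price (qd = 0): p = 80.
CS = ½(80 − 40)(80) = 1600.

Consumer surplus = 1600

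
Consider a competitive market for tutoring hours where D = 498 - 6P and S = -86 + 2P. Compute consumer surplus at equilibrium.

Equilibrium: 498 - 6P = -86 + 2P gives P* = 73, Q* = 60.
Demand choke price (D = 0): P = 83.
CS = ½(83 − 73)(60) = 300.

Consumer surplus = 300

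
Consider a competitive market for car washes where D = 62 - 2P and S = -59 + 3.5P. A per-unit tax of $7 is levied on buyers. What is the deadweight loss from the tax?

Deadweight loss = 343/11

Pre-tax equilibrium: P* = 22, Q* = 18.
Tax on buyers shifts demand to D = 62 − 2(P + 7) = 48 - 2P.
48 - 2P = -59 + 3.5P gives seller price Ps = 214/11; buyers pay Pb = 214/11 + 7 = 291/11.
New quantity: Q = 62 − 2(291/11) = 100/11.
DWL = ½ × 7 × (18 − 100/11) = 343/11.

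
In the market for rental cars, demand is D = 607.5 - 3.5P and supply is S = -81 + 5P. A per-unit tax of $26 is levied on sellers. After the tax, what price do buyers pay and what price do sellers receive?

Pre-tax equilibrium: P* = 81, Q* = 324.
Tax on sellers shifts supply to S = -81 + 5(P − 26) = -211 + 5P.
607.5 - 3.5P = -211 + 5P gives buyer price Pb = 1637/17; sellers receive Ps = 1637/17 − 26 = 1195/17.
New quantity: Q = 607.5 − 3.5(1637/17) = 4598/17.

Buyers pay 1637/17, sellers receive 1195/17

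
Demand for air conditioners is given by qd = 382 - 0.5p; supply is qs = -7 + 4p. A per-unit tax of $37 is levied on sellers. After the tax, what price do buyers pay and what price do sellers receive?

Pre-tax equilibrium: p* = 778/9, q* = 3049/9.
Tax on sellers shifts supply to qs = -7 + 4(p − 37) = -155 + 4p.
382 - 0.5p = -155 + 4p gives buyer price pb = 358/3; sellers receive ps = 358/3 − 37 = 247/3.
New quantity: q = 382 − 0.5(358/3) = 967/3.

Buyers pay 358/3, sellers receive 247/3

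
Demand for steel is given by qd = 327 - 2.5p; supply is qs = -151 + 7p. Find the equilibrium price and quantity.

p* = 956/19, q* = 3823/19

Set qd = qs: 327 - 2.5p = -151 + 7p.
478 = 9.5p, so p* = 956/19.
q* = 327 − 2.5(956/19) = 3823/19.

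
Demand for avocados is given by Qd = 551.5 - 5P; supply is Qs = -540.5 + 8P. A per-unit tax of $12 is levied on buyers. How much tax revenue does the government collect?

Tax revenue = 14754/13

Pre-tax equilibrium: P* = 84, Q* = 131.5.
Tax on buyers shifts demand to Qd = 551.5 − 5(P + 12) = 491.5 - 5P.
491.5 - 5P = -540.5 + 8P gives seller price Ps = 1032/13; buyers pay Pb = 1032/13 + 12 = 1188/13.
New quantity: Q = 551.5 − 5(1188/13) = 2459/26.
Revenue = 12 × 2459/26 = 14754/13.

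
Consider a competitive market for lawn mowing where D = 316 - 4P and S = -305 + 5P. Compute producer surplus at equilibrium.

Equilibrium: 316 - 4P = -305 + 5P gives P* = 69, Q* = 40.
Supply starts at P = 61 (where S = 0).
PS = ½(69 − 61)(40) = 160.

Producer surplus = 160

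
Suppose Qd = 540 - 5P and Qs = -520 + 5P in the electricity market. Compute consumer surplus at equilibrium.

Consumer surplus = 10

Equilibrium: 540 - 5P = -520 + 5P gives P* = 106, Q* = 10.
Demand choke price (Qd = 0): P = 108.
CS = ½(108 − 106)(10) = 10.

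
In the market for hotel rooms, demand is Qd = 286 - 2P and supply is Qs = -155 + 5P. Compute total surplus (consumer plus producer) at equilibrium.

Equilibrium: 286 - 2P = -155 + 5P gives P* = 63, Q* = 160.
Demand choke price: P = 143; supply starts at P = 31.
CS = ½(143 − 63)(160) = 6400; PS = ½(63 − 31)(160) = 2560.

Total surplus = 8960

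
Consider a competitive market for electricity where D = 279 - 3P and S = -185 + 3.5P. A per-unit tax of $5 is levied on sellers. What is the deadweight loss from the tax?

Pre-tax equilibrium: P* = 928/13, Q* = 843/13.
Tax on sellers shifts supply to S = -185 + 3.5(P − 5) = -202.5 + 3.5P.
279 - 3P = -202.5 + 3.5P gives buyer price Pb = 963/13; sellers receive Ps = 963/13 − 5 = 898/13.
New quantity: Q = 279 − 3(963/13) = 738/13.
DWL = ½ × 5 × (843/13 − 738/13) = 525/26.

Deadweight loss = 525/26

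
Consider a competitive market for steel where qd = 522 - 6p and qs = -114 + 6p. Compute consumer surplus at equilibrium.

Consumer surplus = 3468

Equilibrium: 522 - 6p = -114 + 6p gives p* = 53, q* = 204.
Demand choke price (qd = 0): p = 87.
CS = ½(87 − 53)(204) = 3468.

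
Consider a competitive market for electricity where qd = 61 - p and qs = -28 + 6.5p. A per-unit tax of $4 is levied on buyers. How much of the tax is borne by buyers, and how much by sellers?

Pre-tax equilibrium: p* = 178/15, q* = 737/15.
Tax on buyers shifts demand to qd = 61 − 1(p + 4) = 57 - p.
57 - p = -28 + 6.5p gives seller price ps = 34/3; buyers pay pb = 34/3 + 4 = 46/3.
New quantity: q = 61 − 1(46/3) = 137/3.
Buyer burden = 46/3 − 178/15 = 52/15; seller burden = 178/15 − 34/3 = 8/15.

Buyers bear 52/15, sellers bear 8/15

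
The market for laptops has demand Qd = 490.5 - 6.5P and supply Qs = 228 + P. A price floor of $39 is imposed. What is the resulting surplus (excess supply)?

Equilibrium price would be P* = 35, so the floor at 39 binds.
At P = 39: Qd = 237, Qs = 267.
Surplus = 267 − 237 = 30.

Surplus = 30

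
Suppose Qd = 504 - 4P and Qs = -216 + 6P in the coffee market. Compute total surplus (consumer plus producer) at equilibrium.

Total surplus = 9720

Equilibrium: 504 - 4P = -216 + 6P gives P* = 72, Q* = 216.
Demand choke price: P = 126; supply starts at P = 36.
CS = ½(126 − 72)(216) = 5832; PS = ½(72 − 36)(216) = 3888.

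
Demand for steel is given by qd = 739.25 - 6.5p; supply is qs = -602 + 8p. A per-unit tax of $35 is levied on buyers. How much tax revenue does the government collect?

Pre-tax equilibrium: p* = 92.5, q* = 138.
Tax on buyers shifts demand to qd = 739.25 − 6.5(p + 35) = 511.75 - 6.5p.
511.75 - 6.5p = -602 + 8p gives seller price ps = 4455/58; buyers pay pb = 4455/58 + 35 = 6485/58.
New quantity: q = 739.25 − 6.5(6485/58) = 362/29.
Revenue = 35 × 362/29 = 12670/29.

Tax revenue = 12670/29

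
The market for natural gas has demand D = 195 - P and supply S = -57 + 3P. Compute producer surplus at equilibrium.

Producer surplus = 2904

Equilibrium: 195 - P = -57 + 3P gives P* = 63, Q* = 132.
Supply starts at P = 19 (where S = 0).
PS = ½(63 − 19)(132) = 2904.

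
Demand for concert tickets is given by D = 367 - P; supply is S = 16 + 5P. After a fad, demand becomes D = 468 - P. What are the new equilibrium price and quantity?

P' = 226/3, Q' = 1178/3

Original equilibrium: P* = 58.5, Q* = 308.5.
New equilibrium: 468 - P = 16 + 5P, so 452 = 6P and P' = 226/3; Q' = 468 − 1(226/3) = 1178/3.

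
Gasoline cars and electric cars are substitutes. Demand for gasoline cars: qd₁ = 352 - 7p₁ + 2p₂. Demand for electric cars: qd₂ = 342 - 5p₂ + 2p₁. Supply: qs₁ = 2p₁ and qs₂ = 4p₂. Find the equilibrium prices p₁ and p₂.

p₁ = 3852/77, p₂ = 3782/77

Market 1: 352 - 7p₁ + 2p₂ = 2p₁ → 9p₁ - 2p₂ = 352.
Market 2: 9p₂ - 2p₁ = 342.
Eliminating p₂: 9×(1) + 2×(2) gives 77p₁ = 3852, so p₁ = 3852/77.
Back-substitute into (2): p₂ = (342 + 2×3852/77) / 9 = 3782/77.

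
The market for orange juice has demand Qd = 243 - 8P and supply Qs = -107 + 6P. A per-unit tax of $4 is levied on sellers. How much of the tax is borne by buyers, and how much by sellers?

Buyers bear 12/7, sellers bear 16/7

Pre-tax equilibrium: P* = 25, Q* = 43.
Tax on sellers shifts supply to Qs = -107 + 6(P − 4) = -131 + 6P.
243 - 8P = -131 + 6P gives buyer price Pb = 187/7; sellers receive Ps = 187/7 − 4 = 159/7.
New quantity: Q = 243 − 8(187/7) = 205/7.
Buyer burden = 187/7 − 25 = 12/7; seller burden = 25 − 159/7 = 16/7.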